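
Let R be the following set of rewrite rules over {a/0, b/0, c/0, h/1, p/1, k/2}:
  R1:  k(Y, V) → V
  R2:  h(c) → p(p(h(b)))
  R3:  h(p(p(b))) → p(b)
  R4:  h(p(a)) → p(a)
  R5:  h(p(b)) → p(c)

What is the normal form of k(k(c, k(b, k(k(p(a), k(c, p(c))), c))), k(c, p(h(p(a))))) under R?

1. k(k(c, k(b, k(k(p(a), k(c, p(c))), c))), k(c, p(h(p(a)))))  →  k(c, p(h(p(a))))   [R1 at ε]
2. k(c, p(h(p(a))))  →  p(h(p(a)))   [R1 at ε]
3. p(h(p(a)))  →  p(p(a))   [R4 at 1]

p(p(a))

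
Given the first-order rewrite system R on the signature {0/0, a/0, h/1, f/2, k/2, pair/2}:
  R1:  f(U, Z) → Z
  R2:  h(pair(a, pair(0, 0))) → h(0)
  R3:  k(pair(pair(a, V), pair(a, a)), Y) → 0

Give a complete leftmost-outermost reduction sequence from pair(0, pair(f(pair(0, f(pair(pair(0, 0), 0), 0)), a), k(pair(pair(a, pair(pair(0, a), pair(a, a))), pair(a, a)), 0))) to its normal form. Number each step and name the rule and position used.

pair(0, pair(a, 0))

1. pair(0, pair(f(pair(0, f(pair(pair(0, 0), 0), 0)), a), k(pair(pair(a, pair(pair(0, a), pair(a, a))), pair(a, a)), 0)))  →  pair(0, pair(a, k(pair(pair(a, pair(pair(0, a), pair(a, a))), pair(a, a)), 0)))   [R1 at 2.1]
2. pair(0, pair(a, k(pair(pair(a, pair(pair(0, a), pair(a, a))), pair(a, a)), 0)))  →  pair(0, pair(a, 0))   [R3 at 2.2]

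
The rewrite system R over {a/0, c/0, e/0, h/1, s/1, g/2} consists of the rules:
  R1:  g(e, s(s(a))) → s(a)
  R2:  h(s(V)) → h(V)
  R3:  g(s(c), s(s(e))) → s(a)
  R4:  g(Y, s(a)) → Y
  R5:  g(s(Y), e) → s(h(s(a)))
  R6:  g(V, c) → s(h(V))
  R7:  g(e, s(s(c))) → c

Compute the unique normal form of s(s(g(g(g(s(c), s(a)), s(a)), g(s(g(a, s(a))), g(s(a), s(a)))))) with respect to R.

1. s(s(g(g(g(s(c), s(a)), s(a)), g(s(g(a, s(a))), g(s(a), s(a))))))  →  s(s(g(g(s(c), s(a)), g(s(g(a, s(a))), g(s(a), s(a))))))   [R4 at 1.1.1]
2. s(s(g(g(s(c), s(a)), g(s(g(a, s(a))), g(s(a), s(a))))))  →  s(s(g(s(c), g(s(g(a, s(a))), g(s(a), s(a))))))   [R4 at 1.1.1]
3. s(s(g(s(c), g(s(g(a, s(a))), g(s(a), s(a))))))  →  s(s(g(s(c), g(s(a), g(s(a), s(a))))))   [R4 at 1.1.2.1.1]
4. s(s(g(s(c), g(s(a), g(s(a), s(a))))))  →  s(s(g(s(c), g(s(a), s(a)))))   [R4 at 1.1.2.2]
5. s(s(g(s(c), g(s(a), s(a)))))  →  s(s(g(s(c), s(a))))   [R4 at 1.1.2]
6. s(s(g(s(c), s(a))))  →  s(s(s(c)))   [R4 at 1.1]

s(s(s(c)))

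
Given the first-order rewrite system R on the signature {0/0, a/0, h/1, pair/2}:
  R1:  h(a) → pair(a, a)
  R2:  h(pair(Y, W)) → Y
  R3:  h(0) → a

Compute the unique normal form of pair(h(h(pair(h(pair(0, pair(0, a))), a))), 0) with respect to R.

pair(a, 0)

1. pair(h(h(pair(h(pair(0, pair(0, a))), a))), 0)  →  pair(h(h(pair(0, pair(0, a)))), 0)   [R2 at 1.1]
2. pair(h(h(pair(0, pair(0, a)))), 0)  →  pair(h(0), 0)   [R2 at 1.1]
3. pair(h(0), 0)  →  pair(a, 0)   [R3 at 1]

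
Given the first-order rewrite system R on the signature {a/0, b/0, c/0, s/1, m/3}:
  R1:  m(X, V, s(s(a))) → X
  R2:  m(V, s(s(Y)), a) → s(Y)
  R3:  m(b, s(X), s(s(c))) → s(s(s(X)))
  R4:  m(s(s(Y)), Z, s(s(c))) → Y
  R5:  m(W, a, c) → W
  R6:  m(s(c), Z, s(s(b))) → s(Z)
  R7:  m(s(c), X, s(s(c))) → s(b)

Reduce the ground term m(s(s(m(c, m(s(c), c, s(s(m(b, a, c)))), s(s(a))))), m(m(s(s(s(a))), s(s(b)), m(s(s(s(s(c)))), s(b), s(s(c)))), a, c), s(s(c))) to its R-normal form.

1. m(s(s(m(c, m(s(c), c, s(s(m(b, a, c)))), s(s(a))))), m(m(s(s(s(a))), s(s(b)), m(s(s(s(s(c)))), s(b), s(s(c)))), a, c), s(s(c)))  →  m(c, m(s(c), c, s(s(m(b, a, c)))), s(s(a)))   [R4 at ε]
2. m(c, m(s(c), c, s(s(m(b, a, c)))), s(s(a)))  →  c   [R1 at ε]

c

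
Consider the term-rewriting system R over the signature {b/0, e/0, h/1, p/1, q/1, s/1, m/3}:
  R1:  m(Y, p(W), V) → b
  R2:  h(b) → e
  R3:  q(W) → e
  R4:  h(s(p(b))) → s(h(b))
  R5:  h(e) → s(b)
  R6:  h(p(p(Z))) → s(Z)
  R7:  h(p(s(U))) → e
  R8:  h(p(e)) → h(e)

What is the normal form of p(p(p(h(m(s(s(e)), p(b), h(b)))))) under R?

1. p(p(p(h(m(s(s(e)), p(b), h(b))))))  →  p(p(p(h(b))))   [R1 at 1.1.1.1]
2. p(p(p(h(b))))  →  p(p(p(e)))   [R2 at 1.1.1]

p(p(p(e)))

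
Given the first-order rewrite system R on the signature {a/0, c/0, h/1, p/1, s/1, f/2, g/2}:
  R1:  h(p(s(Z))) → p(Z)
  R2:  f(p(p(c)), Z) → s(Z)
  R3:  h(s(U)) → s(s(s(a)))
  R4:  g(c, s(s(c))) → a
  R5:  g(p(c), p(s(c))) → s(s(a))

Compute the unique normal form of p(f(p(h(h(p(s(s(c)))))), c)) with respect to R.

1. p(f(p(h(h(p(s(s(c)))))), c))  →  p(f(p(h(p(s(c)))), c))   [R1 at 1.1.1.1]
2. p(f(p(h(p(s(c)))), c))  →  p(f(p(p(c)), c))   [R1 at 1.1.1]
3. p(f(p(p(c)), c))  →  p(s(c))   [R2 at 1]

p(s(c))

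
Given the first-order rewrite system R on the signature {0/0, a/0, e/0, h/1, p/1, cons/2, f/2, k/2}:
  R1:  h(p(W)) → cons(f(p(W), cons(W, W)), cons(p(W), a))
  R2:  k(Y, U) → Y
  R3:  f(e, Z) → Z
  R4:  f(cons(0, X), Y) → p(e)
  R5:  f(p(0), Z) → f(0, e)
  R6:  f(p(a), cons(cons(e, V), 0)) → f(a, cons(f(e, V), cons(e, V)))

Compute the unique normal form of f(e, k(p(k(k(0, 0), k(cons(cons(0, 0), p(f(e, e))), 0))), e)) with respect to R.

1. f(e, k(p(k(k(0, 0), k(cons(cons(0, 0), p(f(e, e))), 0))), e))  →  k(p(k(k(0, 0), k(cons(cons(0, 0), p(f(e, e))), 0))), e)   [R3 at ε]
2. k(p(k(k(0, 0), k(cons(cons(0, 0), p(f(e, e))), 0))), e)  →  p(k(k(0, 0), k(cons(cons(0, 0), p(f(e, e))), 0)))   [R2 at ε]
3. p(k(k(0, 0), k(cons(cons(0, 0), p(f(e, e))), 0)))  →  p(k(0, 0))   [R2 at 1]
4. p(k(0, 0))  →  p(0)   [R2 at 1]

p(0)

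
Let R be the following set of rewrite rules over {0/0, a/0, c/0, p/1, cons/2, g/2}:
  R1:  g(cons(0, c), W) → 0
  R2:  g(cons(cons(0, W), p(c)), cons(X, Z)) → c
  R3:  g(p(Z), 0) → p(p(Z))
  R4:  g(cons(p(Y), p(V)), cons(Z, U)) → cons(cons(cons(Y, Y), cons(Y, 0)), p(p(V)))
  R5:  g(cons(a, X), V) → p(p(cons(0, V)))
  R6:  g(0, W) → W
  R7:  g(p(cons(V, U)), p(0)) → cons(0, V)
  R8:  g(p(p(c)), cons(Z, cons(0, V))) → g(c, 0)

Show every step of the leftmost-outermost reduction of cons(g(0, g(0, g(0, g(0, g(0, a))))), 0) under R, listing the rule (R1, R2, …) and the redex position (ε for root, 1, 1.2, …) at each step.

cons(a, 0)

1. cons(g(0, g(0, g(0, g(0, g(0, a))))), 0)  →  cons(g(0, g(0, g(0, g(0, a)))), 0)   [R6 at 1]
2. cons(g(0, g(0, g(0, g(0, a)))), 0)  →  cons(g(0, g(0, g(0, a))), 0)   [R6 at 1]
3. cons(g(0, g(0, g(0, a))), 0)  →  cons(g(0, g(0, a)), 0)   [R6 at 1]
4. cons(g(0, g(0, a)), 0)  →  cons(g(0, a), 0)   [R6 at 1]
5. cons(g(0, a), 0)  →  cons(a, 0)   [R6 at 1]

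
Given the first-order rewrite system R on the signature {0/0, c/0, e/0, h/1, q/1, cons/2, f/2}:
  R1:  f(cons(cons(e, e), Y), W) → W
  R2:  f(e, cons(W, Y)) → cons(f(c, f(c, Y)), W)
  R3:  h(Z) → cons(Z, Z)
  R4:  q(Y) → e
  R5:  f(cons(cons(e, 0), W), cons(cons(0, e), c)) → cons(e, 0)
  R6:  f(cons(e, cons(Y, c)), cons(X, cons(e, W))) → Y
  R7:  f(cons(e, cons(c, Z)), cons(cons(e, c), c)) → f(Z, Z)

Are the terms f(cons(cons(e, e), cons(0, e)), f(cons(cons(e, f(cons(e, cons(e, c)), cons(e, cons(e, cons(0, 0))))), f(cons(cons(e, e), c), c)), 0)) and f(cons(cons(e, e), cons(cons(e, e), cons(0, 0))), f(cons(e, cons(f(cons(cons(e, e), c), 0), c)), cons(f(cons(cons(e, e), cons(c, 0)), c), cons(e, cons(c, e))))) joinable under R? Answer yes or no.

Reduce t₁ = f(cons(cons(e, e), cons(0, e)), f(cons(cons(e, f(cons(e, cons(e, c)), cons(e, cons(e, cons(0, 0))))), f(cons(cons(e, e), c), c)), 0)):
1. f(cons(cons(e, e), cons(0, e)), f(cons(cons(e, f(cons(e, cons(e, c)), cons(e, cons(e, cons(0, 0))))), f(cons(cons(e, e), c), c)), 0))  →  f(cons(cons(e, f(cons(e, cons(e, c)), cons(e, cons(e, cons(0, 0))))), f(cons(cons(e, e), c), c)), 0)   [R1 at ε]
2. f(cons(cons(e, f(cons(e, cons(e, c)), cons(e, cons(e, cons(0, 0))))), f(cons(cons(e, e), c), c)), 0)  →  f(cons(cons(e, e), f(cons(cons(e, e), c), c)), 0)   [R6 at 1.1.2]
3. f(cons(cons(e, e), f(cons(cons(e, e), c), c)), 0)  →  0   [R1 at ε]

Reduce t₂ = f(cons(cons(e, e), cons(cons(e, e), cons(0, 0))), f(cons(e, cons(f(cons(cons(e, e), c), 0), c)), cons(f(cons(cons(e, e), cons(c, 0)), c), cons(e, cons(c, e))))):
1. f(cons(cons(e, e), cons(cons(e, e), cons(0, 0))), f(cons(e, cons(f(cons(cons(e, e), c), 0), c)), cons(f(cons(cons(e, e), cons(c, 0)), c), cons(e, cons(c, e)))))  →  f(cons(e, cons(f(cons(cons(e, e), c), 0), c)), cons(f(cons(cons(e, e), cons(c, 0)), c), cons(e, cons(c, e))))   [R1 at ε]
2. f(cons(e, cons(f(cons(cons(e, e), c), 0), c)), cons(f(cons(cons(e, e), cons(c, 0)), c), cons(e, cons(c, e))))  →  f(cons(cons(e, e), c), 0)   [R6 at ε]
3. f(cons(cons(e, e), c), 0)  →  0   [R1 at ε]

yes — NF(t₁) = 0, NF(t₂) = 0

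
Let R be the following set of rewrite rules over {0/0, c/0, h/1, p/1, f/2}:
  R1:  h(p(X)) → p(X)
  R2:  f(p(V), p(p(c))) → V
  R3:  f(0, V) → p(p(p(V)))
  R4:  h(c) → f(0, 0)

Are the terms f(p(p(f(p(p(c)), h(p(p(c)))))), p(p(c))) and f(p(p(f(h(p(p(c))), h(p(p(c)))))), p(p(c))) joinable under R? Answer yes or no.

Reduce t₁ = f(p(p(f(p(p(c)), h(p(p(c)))))), p(p(c))):
1. f(p(p(f(p(p(c)), h(p(p(c)))))), p(p(c)))  →  p(f(p(p(c)), h(p(p(c)))))   [R2 at ε]
2. p(f(p(p(c)), h(p(p(c)))))  →  p(f(p(p(c)), p(p(c))))   [R1 at 1.2]
3. p(f(p(p(c)), p(p(c))))  →  p(p(c))   [R2 at 1]

Reduce t₂ = f(p(p(f(h(p(p(c))), h(p(p(c)))))), p(p(c))):
1. f(p(p(f(h(p(p(c))), h(p(p(c)))))), p(p(c)))  →  p(f(h(p(p(c))), h(p(p(c)))))   [R2 at ε]
2. p(f(h(p(p(c))), h(p(p(c)))))  →  p(f(p(p(c)), h(p(p(c)))))   [R1 at 1.1]
3. p(f(p(p(c)), h(p(p(c)))))  →  p(f(p(p(c)), p(p(c))))   [R1 at 1.2]
4. p(f(p(p(c)), p(p(c))))  →  p(p(c))   [R2 at 1]

yes — NF(t₁) = p(p(c)), NF(t₂) = p(p(c))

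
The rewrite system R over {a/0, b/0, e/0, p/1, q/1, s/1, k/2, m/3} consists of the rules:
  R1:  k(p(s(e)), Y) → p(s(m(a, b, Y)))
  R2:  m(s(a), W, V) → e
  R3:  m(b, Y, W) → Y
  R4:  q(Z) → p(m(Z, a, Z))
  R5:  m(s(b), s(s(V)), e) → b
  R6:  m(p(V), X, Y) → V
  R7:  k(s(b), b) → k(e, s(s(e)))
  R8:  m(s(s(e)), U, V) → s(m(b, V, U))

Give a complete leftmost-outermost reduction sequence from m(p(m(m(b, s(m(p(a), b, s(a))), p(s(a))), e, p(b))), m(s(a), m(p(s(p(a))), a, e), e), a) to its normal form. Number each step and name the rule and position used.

e

1. m(p(m(m(b, s(m(p(a), b, s(a))), p(s(a))), e, p(b))), m(s(a), m(p(s(p(a))), a, e), e), a)  →  m(m(b, s(m(p(a), b, s(a))), p(s(a))), e, p(b))   [R6 at ε]
2. m(m(b, s(m(p(a), b, s(a))), p(s(a))), e, p(b))  →  m(s(m(p(a), b, s(a))), e, p(b))   [R3 at 1]
3. m(s(m(p(a), b, s(a))), e, p(b))  →  m(s(a), e, p(b))   [R6 at 1.1]
4. m(s(a), e, p(b))  →  e   [R2 at ε]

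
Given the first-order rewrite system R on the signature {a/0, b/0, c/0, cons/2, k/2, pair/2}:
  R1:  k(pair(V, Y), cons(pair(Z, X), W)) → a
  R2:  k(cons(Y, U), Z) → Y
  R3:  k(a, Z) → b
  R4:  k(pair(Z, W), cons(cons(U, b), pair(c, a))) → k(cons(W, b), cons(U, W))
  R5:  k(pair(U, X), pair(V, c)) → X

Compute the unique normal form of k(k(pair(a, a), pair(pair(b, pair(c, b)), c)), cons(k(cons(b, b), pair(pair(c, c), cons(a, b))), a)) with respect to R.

1. k(k(pair(a, a), pair(pair(b, pair(c, b)), c)), cons(k(cons(b, b), pair(pair(c, c), cons(a, b))), a))  →  k(a, cons(k(cons(b, b), pair(pair(c, c), cons(a, b))), a))   [R5 at 1]
2. k(a, cons(k(cons(b, b), pair(pair(c, c), cons(a, b))), a))  →  b   [R3 at ε]

b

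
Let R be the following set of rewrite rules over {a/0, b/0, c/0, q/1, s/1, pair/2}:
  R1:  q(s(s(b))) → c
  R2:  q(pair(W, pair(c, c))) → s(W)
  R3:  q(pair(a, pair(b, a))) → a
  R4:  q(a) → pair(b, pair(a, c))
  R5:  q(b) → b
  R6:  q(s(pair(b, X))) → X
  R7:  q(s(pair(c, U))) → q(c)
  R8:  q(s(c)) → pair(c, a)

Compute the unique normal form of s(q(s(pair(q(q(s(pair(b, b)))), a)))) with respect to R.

1. s(q(s(pair(q(q(s(pair(b, b)))), a))))  →  s(q(s(pair(q(b), a))))   [R6 at 1.1.1.1.1]
2. s(q(s(pair(q(b), a))))  →  s(q(s(pair(b, a))))   [R5 at 1.1.1.1]
3. s(q(s(pair(b, a))))  →  s(a)   [R6 at 1]

s(a)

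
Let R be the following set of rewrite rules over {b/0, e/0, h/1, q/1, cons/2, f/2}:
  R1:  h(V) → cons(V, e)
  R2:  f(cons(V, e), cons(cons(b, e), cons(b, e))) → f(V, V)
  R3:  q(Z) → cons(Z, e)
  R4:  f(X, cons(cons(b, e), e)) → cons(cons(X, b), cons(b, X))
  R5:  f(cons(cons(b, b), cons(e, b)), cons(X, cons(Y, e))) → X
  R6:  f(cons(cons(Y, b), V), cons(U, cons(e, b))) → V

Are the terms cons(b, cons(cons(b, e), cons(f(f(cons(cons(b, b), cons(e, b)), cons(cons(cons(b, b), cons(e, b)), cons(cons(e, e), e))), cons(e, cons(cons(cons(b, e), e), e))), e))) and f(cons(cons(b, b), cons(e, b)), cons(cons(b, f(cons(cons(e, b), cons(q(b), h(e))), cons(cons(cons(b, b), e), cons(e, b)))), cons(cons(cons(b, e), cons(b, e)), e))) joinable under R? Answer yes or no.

Reduce t₁ = cons(b, cons(cons(b, e), cons(f(f(cons(cons(b, b), cons(e, b)), cons(cons(cons(b, b), cons(e, b)), cons(cons(e, e), e))), cons(e, cons(cons(cons(b, e), e), e))), e))):
1. cons(b, cons(cons(b, e), cons(f(f(cons(cons(b, b), cons(e, b)), cons(cons(cons(b, b), cons(e, b)), cons(cons(e, e), e))), cons(e, cons(cons(cons(b, e), e), e))), e)))  →  cons(b, cons(cons(b, e), cons(f(cons(cons(b, b), cons(e, b)), cons(e, cons(cons(cons(b, e), e), e))), e)))   [R5 at 2.2.1.1]
2. cons(b, cons(cons(b, e), cons(f(cons(cons(b, b), cons(e, b)), cons(e, cons(cons(cons(b, e), e), e))), e)))  →  cons(b, cons(cons(b, e), cons(e, e)))   [R5 at 2.2.1]

Reduce t₂ = f(cons(cons(b, b), cons(e, b)), cons(cons(b, f(cons(cons(e, b), cons(q(b), h(e))), cons(cons(cons(b, b), e), cons(e, b)))), cons(cons(cons(b, e), cons(b, e)), e))):
1. f(cons(cons(b, b), cons(e, b)), cons(cons(b, f(cons(cons(e, b), cons(q(b), h(e))), cons(cons(cons(b, b), e), cons(e, b)))), cons(cons(cons(b, e), cons(b, e)), e)))  →  cons(b, f(cons(cons(e, b), cons(q(b), h(e))), cons(cons(cons(b, b), e), cons(e, b))))   [R5 at ε]
2. cons(b, f(cons(cons(e, b), cons(q(b), h(e))), cons(cons(cons(b, b), e), cons(e, b))))  →  cons(b, cons(q(b), h(e)))   [R6 at 2]
3. cons(b, cons(q(b), h(e)))  →  cons(b, cons(cons(b, e), h(e)))   [R3 at 2.1]
4. cons(b, cons(cons(b, e), h(e)))  →  cons(b, cons(cons(b, e), cons(e, e)))   [R1 at 2.2]

yes — NF(t₁) = cons(b, cons(cons(b, e), cons(e, e))), NF(t₂) = cons(b, cons(cons(b, e), cons(e, e)))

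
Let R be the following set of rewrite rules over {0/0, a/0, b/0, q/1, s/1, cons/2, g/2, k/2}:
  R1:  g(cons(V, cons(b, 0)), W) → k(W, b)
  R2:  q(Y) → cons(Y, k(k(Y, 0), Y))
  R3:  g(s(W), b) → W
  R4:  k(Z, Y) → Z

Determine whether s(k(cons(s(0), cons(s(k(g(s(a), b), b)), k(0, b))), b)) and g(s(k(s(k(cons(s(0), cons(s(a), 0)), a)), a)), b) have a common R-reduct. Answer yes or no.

Reduce t₁ = s(k(cons(s(0), cons(s(k(g(s(a), b), b)), k(0, b))), b)):
1. s(k(cons(s(0), cons(s(k(g(s(a), b), b)), k(0, b))), b))  →  s(cons(s(0), cons(s(k(g(s(a), b), b)), k(0, b))))   [R4 at 1]
2. s(cons(s(0), cons(s(k(g(s(a), b), b)), k(0, b))))  →  s(cons(s(0), cons(s(g(s(a), b)), k(0, b))))   [R4 at 1.2.1.1]
3. s(cons(s(0), cons(s(g(s(a), b)), k(0, b))))  →  s(cons(s(0), cons(s(a), k(0, b))))   [R3 at 1.2.1.1]
4. s(cons(s(0), cons(s(a), k(0, b))))  →  s(cons(s(0), cons(s(a), 0)))   [R4 at 1.2.2]

Reduce t₂ = g(s(k(s(k(cons(s(0), cons(s(a), 0)), a)), a)), b):
1. g(s(k(s(k(cons(s(0), cons(s(a), 0)), a)), a)), b)  →  k(s(k(cons(s(0), cons(s(a), 0)), a)), a)   [R3 at ε]
2. k(s(k(cons(s(0), cons(s(a), 0)), a)), a)  →  s(k(cons(s(0), cons(s(a), 0)), a))   [R4 at ε]
3. s(k(cons(s(0), cons(s(a), 0)), a))  →  s(cons(s(0), cons(s(a), 0)))   [R4 at 1]

yes — NF(t₁) = s(cons(s(0), cons(s(a), 0))), NF(t₂) = s(cons(s(0), cons(s(a), 0)))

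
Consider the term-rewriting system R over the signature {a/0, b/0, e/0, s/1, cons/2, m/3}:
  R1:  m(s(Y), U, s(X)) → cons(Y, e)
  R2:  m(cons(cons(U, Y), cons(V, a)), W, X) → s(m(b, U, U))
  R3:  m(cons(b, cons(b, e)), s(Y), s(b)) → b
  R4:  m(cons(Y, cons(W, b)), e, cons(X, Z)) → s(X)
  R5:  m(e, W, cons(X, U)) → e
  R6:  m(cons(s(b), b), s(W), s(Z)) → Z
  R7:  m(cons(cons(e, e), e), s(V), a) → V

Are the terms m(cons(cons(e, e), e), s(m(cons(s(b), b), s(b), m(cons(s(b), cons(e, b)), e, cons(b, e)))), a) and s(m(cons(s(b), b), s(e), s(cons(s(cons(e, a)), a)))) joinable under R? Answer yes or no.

no — NF(t₁) = b, NF(t₂) = s(cons(s(cons(e, a)), a))

Reduce t₁ = m(cons(cons(e, e), e), s(m(cons(s(b), b), s(b), m(cons(s(b), cons(e, b)), e, cons(b, e)))), a):
1. m(cons(cons(e, e), e), s(m(cons(s(b), b), s(b), m(cons(s(b), cons(e, b)), e, cons(b, e)))), a)  →  m(cons(s(b), b), s(b), m(cons(s(b), cons(e, b)), e, cons(b, e)))   [R7 at ε]
2. m(cons(s(b), b), s(b), m(cons(s(b), cons(e, b)), e, cons(b, e)))  →  m(cons(s(b), b), s(b), s(b))   [R4 at 3]
3. m(cons(s(b), b), s(b), s(b))  →  b   [R6 at ε]

Reduce t₂ = s(m(cons(s(b), b), s(e), s(cons(s(cons(e, a)), a)))):
1. s(m(cons(s(b), b), s(e), s(cons(s(cons(e, a)), a))))  →  s(cons(s(cons(e, a)), a))   [R6 at 1]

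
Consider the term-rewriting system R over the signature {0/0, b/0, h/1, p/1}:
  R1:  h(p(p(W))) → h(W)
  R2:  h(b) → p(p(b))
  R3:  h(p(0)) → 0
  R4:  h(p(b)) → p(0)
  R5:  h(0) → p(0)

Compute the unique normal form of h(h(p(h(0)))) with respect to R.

1. h(h(p(h(0))))  →  h(h(p(p(0))))   [R5 at 1.1.1]
2. h(h(p(p(0))))  →  h(h(0))   [R1 at 1]
3. h(h(0))  →  h(p(0))   [R5 at 1]
4. h(p(0))  →  0   [R3 at ε]

0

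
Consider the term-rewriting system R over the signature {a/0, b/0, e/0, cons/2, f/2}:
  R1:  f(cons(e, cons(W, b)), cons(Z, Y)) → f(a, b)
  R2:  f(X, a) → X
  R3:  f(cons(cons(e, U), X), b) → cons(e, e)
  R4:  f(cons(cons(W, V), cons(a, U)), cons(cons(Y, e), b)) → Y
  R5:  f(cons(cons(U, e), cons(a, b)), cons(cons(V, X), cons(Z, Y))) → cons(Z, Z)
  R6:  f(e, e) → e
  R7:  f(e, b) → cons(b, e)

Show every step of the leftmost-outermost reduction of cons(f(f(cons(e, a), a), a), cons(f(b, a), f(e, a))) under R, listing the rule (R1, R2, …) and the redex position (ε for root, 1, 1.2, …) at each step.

1. cons(f(f(cons(e, a), a), a), cons(f(b, a), f(e, a)))  →  cons(f(cons(e, a), a), cons(f(b, a), f(e, a)))   [R2 at 1]
2. cons(f(cons(e, a), a), cons(f(b, a), f(e, a)))  →  cons(cons(e, a), cons(f(b, a), f(e, a)))   [R2 at 1]
3. cons(cons(e, a), cons(f(b, a), f(e, a)))  →  cons(cons(e, a), cons(b, f(e, a)))   [R2 at 2.1]
4. cons(cons(e, a), cons(b, f(e, a)))  →  cons(cons(e, a), cons(b, e))   [R2 at 2.2]

cons(cons(e, a), cons(b, e))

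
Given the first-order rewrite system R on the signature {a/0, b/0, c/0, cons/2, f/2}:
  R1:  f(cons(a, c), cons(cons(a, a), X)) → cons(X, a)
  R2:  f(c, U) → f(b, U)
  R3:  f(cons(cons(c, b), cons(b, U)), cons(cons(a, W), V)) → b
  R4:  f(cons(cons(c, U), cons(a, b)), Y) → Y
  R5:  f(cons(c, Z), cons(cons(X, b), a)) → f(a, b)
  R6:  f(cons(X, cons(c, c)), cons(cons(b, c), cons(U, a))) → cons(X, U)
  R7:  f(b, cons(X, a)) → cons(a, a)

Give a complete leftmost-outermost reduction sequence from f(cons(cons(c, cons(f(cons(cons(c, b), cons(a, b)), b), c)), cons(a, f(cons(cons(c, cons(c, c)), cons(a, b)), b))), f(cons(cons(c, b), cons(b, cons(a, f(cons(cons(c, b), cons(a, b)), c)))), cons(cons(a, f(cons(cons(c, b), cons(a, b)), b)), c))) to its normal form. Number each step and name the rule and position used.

b

1. f(cons(cons(c, cons(f(cons(cons(c, b), cons(a, b)), b), c)), cons(a, f(cons(cons(c, cons(c, c)), cons(a, b)), b))), f(cons(cons(c, b), cons(b, cons(a, f(cons(cons(c, b), cons(a, b)), c)))), cons(cons(a, f(cons(cons(c, b), cons(a, b)), b)), c)))  →  f(cons(cons(c, cons(b, c)), cons(a, f(cons(cons(c, cons(c, c)), cons(a, b)), b))), f(cons(cons(c, b), cons(b, cons(a, f(cons(cons(c, b), cons(a, b)), c)))), cons(cons(a, f(cons(cons(c, b), cons(a, b)), b)), c)))   [R4 at 1.1.2.1]
2. f(cons(cons(c, cons(b, c)), cons(a, f(cons(cons(c, cons(c, c)), cons(a, b)), b))), f(cons(cons(c, b), cons(b, cons(a, f(cons(cons(c, b), cons(a, b)), c)))), cons(cons(a, f(cons(cons(c, b), cons(a, b)), b)), c)))  →  f(cons(cons(c, cons(b, c)), cons(a, b)), f(cons(cons(c, b), cons(b, cons(a, f(cons(cons(c, b), cons(a, b)), c)))), cons(cons(a, f(cons(cons(c, b), cons(a, b)), b)), c)))   [R4 at 1.2.2]
3. f(cons(cons(c, cons(b, c)), cons(a, b)), f(cons(cons(c, b), cons(b, cons(a, f(cons(cons(c, b), cons(a, b)), c)))), cons(cons(a, f(cons(cons(c, b), cons(a, b)), b)), c)))  →  f(cons(cons(c, b), cons(b, cons(a, f(cons(cons(c, b), cons(a, b)), c)))), cons(cons(a, f(cons(cons(c, b), cons(a, b)), b)), c))   [R4 at ε]
4. f(cons(cons(c, b), cons(b, cons(a, f(cons(cons(c, b), cons(a, b)), c)))), cons(cons(a, f(cons(cons(c, b), cons(a, b)), b)), c))  →  b   [R3 at ε]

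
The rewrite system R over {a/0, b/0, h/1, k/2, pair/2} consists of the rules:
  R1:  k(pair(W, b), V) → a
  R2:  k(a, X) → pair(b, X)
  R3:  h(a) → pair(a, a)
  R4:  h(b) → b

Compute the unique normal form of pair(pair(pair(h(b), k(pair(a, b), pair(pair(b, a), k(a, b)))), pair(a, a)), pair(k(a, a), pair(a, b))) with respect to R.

1. pair(pair(pair(h(b), k(pair(a, b), pair(pair(b, a), k(a, b)))), pair(a, a)), pair(k(a, a), pair(a, b)))  →  pair(pair(pair(b, k(pair(a, b), pair(pair(b, a), k(a, b)))), pair(a, a)), pair(k(a, a), pair(a, b)))   [R4 at 1.1.1]
2. pair(pair(pair(b, k(pair(a, b), pair(pair(b, a), k(a, b)))), pair(a, a)), pair(k(a, a), pair(a, b)))  →  pair(pair(pair(b, a), pair(a, a)), pair(k(a, a), pair(a, b)))   [R1 at 1.1.2]
3. pair(pair(pair(b, a), pair(a, a)), pair(k(a, a), pair(a, b)))  →  pair(pair(pair(b, a), pair(a, a)), pair(pair(b, a), pair(a, b)))   [R2 at 2.1]

pair(pair(pair(b, a), pair(a, a)), pair(pair(b, a), pair(a, b)))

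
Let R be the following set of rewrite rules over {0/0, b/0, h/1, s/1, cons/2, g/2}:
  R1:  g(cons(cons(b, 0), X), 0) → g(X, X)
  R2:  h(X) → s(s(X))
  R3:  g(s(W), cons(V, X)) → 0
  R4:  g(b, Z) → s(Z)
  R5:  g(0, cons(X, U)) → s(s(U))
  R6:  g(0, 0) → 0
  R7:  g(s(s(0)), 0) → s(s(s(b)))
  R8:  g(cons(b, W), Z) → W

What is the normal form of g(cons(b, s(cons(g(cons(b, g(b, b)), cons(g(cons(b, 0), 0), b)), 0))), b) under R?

s(cons(s(b), 0))

1. g(cons(b, s(cons(g(cons(b, g(b, b)), cons(g(cons(b, 0), 0), b)), 0))), b)  →  s(cons(g(cons(b, g(b, b)), cons(g(cons(b, 0), 0), b)), 0))   [R8 at ε]
2. s(cons(g(cons(b, g(b, b)), cons(g(cons(b, 0), 0), b)), 0))  →  s(cons(g(b, b), 0))   [R8 at 1.1]
3. s(cons(g(b, b), 0))  →  s(cons(s(b), 0))   [R4 at 1.1]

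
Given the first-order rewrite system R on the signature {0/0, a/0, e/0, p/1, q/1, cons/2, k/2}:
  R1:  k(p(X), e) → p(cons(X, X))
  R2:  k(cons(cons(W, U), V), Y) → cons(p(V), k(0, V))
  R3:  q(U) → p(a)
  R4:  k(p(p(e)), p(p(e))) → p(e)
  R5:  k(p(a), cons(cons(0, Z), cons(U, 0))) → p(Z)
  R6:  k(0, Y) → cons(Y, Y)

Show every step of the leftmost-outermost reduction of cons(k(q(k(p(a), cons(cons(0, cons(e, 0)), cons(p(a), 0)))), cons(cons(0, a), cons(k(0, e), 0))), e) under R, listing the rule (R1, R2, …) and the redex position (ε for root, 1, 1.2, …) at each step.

1. cons(k(q(k(p(a), cons(cons(0, cons(e, 0)), cons(p(a), 0)))), cons(cons(0, a), cons(k(0, e), 0))), e)  →  cons(k(p(a), cons(cons(0, a), cons(k(0, e), 0))), e)   [R3 at 1.1]
2. cons(k(p(a), cons(cons(0, a), cons(k(0, e), 0))), e)  →  cons(p(a), e)   [R5 at 1]

cons(p(a), e)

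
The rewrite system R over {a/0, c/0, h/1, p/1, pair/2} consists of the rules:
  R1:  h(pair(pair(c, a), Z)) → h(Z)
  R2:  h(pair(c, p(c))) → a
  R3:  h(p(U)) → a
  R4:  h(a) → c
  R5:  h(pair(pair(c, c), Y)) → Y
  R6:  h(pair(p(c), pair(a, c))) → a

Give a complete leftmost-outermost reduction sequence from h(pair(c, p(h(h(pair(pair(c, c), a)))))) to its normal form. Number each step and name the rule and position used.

a

1. h(pair(c, p(h(h(pair(pair(c, c), a))))))  →  h(pair(c, p(h(a))))   [R5 at 1.2.1.1]
2. h(pair(c, p(h(a))))  →  h(pair(c, p(c)))   [R4 at 1.2.1]
3. h(pair(c, p(c)))  →  a   [R2 at ε]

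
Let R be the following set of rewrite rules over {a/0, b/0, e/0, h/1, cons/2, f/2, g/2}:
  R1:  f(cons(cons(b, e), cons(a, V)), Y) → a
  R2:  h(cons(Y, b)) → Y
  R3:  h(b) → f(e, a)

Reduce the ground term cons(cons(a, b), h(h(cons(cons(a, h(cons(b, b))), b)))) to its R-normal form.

1. cons(cons(a, b), h(h(cons(cons(a, h(cons(b, b))), b))))  →  cons(cons(a, b), h(cons(a, h(cons(b, b)))))   [R2 at 2.1]
2. cons(cons(a, b), h(cons(a, h(cons(b, b)))))  →  cons(cons(a, b), h(cons(a, b)))   [R2 at 2.1.2]
3. cons(cons(a, b), h(cons(a, b)))  →  cons(cons(a, b), a)   [R2 at 2]

cons(cons(a, b), a)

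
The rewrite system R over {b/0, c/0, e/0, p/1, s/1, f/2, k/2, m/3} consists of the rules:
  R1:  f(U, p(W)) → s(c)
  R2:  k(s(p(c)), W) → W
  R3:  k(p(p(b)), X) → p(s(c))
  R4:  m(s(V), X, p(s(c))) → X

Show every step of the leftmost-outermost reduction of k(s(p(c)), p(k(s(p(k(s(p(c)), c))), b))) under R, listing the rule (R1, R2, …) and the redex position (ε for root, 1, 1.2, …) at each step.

1. k(s(p(c)), p(k(s(p(k(s(p(c)), c))), b)))  →  p(k(s(p(k(s(p(c)), c))), b))   [R2 at ε]
2. p(k(s(p(k(s(p(c)), c))), b))  →  p(k(s(p(c)), b))   [R2 at 1.1.1.1]
3. p(k(s(p(c)), b))  →  p(b)   [R2 at 1]

p(b)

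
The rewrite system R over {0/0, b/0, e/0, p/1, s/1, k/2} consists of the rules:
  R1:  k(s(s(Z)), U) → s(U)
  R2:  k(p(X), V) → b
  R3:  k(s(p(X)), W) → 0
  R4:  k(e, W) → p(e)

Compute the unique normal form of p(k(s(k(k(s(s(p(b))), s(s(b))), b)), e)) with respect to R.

p(s(e))

1. p(k(s(k(k(s(s(p(b))), s(s(b))), b)), e))  →  p(k(s(k(s(s(s(b))), b)), e))   [R1 at 1.1.1.1]
2. p(k(s(k(s(s(s(b))), b)), e))  →  p(k(s(s(b)), e))   [R1 at 1.1.1]
3. p(k(s(s(b)), e))  →  p(s(e))   [R1 at 1]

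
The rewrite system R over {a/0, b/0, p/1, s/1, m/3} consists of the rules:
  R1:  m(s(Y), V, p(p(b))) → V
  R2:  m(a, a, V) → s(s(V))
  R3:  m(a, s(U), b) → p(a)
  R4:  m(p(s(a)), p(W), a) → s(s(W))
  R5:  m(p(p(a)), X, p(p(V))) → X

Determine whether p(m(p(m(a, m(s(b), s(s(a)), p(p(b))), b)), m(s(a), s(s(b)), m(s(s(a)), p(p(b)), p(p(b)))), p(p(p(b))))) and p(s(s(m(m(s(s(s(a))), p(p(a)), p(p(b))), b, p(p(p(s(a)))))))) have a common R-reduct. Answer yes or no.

yes — NF(t₁) = p(s(s(b))), NF(t₂) = p(s(s(b)))

Reduce t₁ = p(m(p(m(a, m(s(b), s(s(a)), p(p(b))), b)), m(s(a), s(s(b)), m(s(s(a)), p(p(b)), p(p(b)))), p(p(p(b))))):
1. p(m(p(m(a, m(s(b), s(s(a)), p(p(b))), b)), m(s(a), s(s(b)), m(s(s(a)), p(p(b)), p(p(b)))), p(p(p(b)))))  →  p(m(p(m(a, s(s(a)), b)), m(s(a), s(s(b)), m(s(s(a)), p(p(b)), p(p(b)))), p(p(p(b)))))   [R1 at 1.1.1.2]
2. p(m(p(m(a, s(s(a)), b)), m(s(a), s(s(b)), m(s(s(a)), p(p(b)), p(p(b)))), p(p(p(b)))))  →  p(m(p(p(a)), m(s(a), s(s(b)), m(s(s(a)), p(p(b)), p(p(b)))), p(p(p(b)))))   [R3 at 1.1.1]
3. p(m(p(p(a)), m(s(a), s(s(b)), m(s(s(a)), p(p(b)), p(p(b)))), p(p(p(b)))))  →  p(m(s(a), s(s(b)), m(s(s(a)), p(p(b)), p(p(b)))))   [R5 at 1]
4. p(m(s(a), s(s(b)), m(s(s(a)), p(p(b)), p(p(b)))))  →  p(m(s(a), s(s(b)), p(p(b))))   [R1 at 1.3]
5. p(m(s(a), s(s(b)), p(p(b))))  →  p(s(s(b)))   [R1 at 1]

Reduce t₂ = p(s(s(m(m(s(s(s(a))), p(p(a)), p(p(b))), b, p(p(p(s(a)))))))):
1. p(s(s(m(m(s(s(s(a))), p(p(a)), p(p(b))), b, p(p(p(s(a))))))))  →  p(s(s(m(p(p(a)), b, p(p(p(s(a))))))))   [R1 at 1.1.1.1]
2. p(s(s(m(p(p(a)), b, p(p(p(s(a))))))))  →  p(s(s(b)))   [R5 at 1.1.1]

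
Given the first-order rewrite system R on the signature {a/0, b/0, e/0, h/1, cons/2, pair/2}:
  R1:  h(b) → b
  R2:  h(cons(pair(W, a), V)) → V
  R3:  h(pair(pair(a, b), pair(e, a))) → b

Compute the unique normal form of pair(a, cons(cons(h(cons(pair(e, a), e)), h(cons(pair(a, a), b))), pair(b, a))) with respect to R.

pair(a, cons(cons(e, b), pair(b, a)))

1. pair(a, cons(cons(h(cons(pair(e, a), e)), h(cons(pair(a, a), b))), pair(b, a)))  →  pair(a, cons(cons(e, h(cons(pair(a, a), b))), pair(b, a)))   [R2 at 2.1.1]
2. pair(a, cons(cons(e, h(cons(pair(a, a), b))), pair(b, a)))  →  pair(a, cons(cons(e, b), pair(b, a)))   [R2 at 2.1.2]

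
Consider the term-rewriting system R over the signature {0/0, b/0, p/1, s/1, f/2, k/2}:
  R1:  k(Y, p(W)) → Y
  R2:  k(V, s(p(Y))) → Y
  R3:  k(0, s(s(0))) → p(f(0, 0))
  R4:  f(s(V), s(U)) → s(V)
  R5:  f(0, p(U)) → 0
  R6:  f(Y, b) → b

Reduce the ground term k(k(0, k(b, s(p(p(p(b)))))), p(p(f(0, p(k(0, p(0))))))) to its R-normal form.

0

1. k(k(0, k(b, s(p(p(p(b)))))), p(p(f(0, p(k(0, p(0)))))))  →  k(0, k(b, s(p(p(p(b))))))   [R1 at ε]
2. k(0, k(b, s(p(p(p(b))))))  →  k(0, p(p(b)))   [R2 at 2]
3. k(0, p(p(b)))  →  0   [R1 at ε]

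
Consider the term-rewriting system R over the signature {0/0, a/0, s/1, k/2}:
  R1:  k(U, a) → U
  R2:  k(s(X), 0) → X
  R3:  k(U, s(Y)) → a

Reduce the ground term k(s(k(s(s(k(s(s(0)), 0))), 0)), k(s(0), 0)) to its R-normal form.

s(s(0))

1. k(s(k(s(s(k(s(s(0)), 0))), 0)), k(s(0), 0))  →  k(s(s(k(s(s(0)), 0))), k(s(0), 0))   [R2 at 1.1]
2. k(s(s(k(s(s(0)), 0))), k(s(0), 0))  →  k(s(s(s(0))), k(s(0), 0))   [R2 at 1.1.1]
3. k(s(s(s(0))), k(s(0), 0))  →  k(s(s(s(0))), 0)   [R2 at 2]
4. k(s(s(s(0))), 0)  →  s(s(0))   [R2 at ε]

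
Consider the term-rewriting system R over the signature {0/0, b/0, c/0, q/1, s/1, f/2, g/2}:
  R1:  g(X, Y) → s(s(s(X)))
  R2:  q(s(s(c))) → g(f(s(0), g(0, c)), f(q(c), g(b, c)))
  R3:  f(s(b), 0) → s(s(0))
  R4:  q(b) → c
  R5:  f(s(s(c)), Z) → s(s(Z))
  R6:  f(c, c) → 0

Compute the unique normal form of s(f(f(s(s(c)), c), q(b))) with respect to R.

s(s(s(c)))

1. s(f(f(s(s(c)), c), q(b)))  →  s(f(s(s(c)), q(b)))   [R5 at 1.1]
2. s(f(s(s(c)), q(b)))  →  s(s(s(q(b))))   [R5 at 1]
3. s(s(s(q(b))))  →  s(s(s(c)))   [R4 at 1.1.1]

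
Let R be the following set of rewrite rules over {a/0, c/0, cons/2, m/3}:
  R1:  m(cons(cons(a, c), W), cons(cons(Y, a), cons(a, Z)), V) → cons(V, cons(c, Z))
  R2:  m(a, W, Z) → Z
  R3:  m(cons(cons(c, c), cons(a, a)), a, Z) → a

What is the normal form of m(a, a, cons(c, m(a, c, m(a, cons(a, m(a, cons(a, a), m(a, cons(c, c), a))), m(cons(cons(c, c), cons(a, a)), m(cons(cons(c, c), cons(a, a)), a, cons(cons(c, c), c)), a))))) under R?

cons(c, a)

1. m(a, a, cons(c, m(a, c, m(a, cons(a, m(a, cons(a, a), m(a, cons(c, c), a))), m(cons(cons(c, c), cons(a, a)), m(cons(cons(c, c), cons(a, a)), a, cons(cons(c, c), c)), a)))))  →  cons(c, m(a, c, m(a, cons(a, m(a, cons(a, a), m(a, cons(c, c), a))), m(cons(cons(c, c), cons(a, a)), m(cons(cons(c, c), cons(a, a)), a, cons(cons(c, c), c)), a))))   [R2 at ε]
2. cons(c, m(a, c, m(a, cons(a, m(a, cons(a, a), m(a, cons(c, c), a))), m(cons(cons(c, c), cons(a, a)), m(cons(cons(c, c), cons(a, a)), a, cons(cons(c, c), c)), a))))  →  cons(c, m(a, cons(a, m(a, cons(a, a), m(a, cons(c, c), a))), m(cons(cons(c, c), cons(a, a)), m(cons(cons(c, c), cons(a, a)), a, cons(cons(c, c), c)), a)))   [R2 at 2]
3. cons(c, m(a, cons(a, m(a, cons(a, a), m(a, cons(c, c), a))), m(cons(cons(c, c), cons(a, a)), m(cons(cons(c, c), cons(a, a)), a, cons(cons(c, c), c)), a)))  →  cons(c, m(cons(cons(c, c), cons(a, a)), m(cons(cons(c, c), cons(a, a)), a, cons(cons(c, c), c)), a))   [R2 at 2]
4. cons(c, m(cons(cons(c, c), cons(a, a)), m(cons(cons(c, c), cons(a, a)), a, cons(cons(c, c), c)), a))  →  cons(c, m(cons(cons(c, c), cons(a, a)), a, a))   [R3 at 2.2]
5. cons(c, m(cons(cons(c, c), cons(a, a)), a, a))  →  cons(c, a)   [R3 at 2]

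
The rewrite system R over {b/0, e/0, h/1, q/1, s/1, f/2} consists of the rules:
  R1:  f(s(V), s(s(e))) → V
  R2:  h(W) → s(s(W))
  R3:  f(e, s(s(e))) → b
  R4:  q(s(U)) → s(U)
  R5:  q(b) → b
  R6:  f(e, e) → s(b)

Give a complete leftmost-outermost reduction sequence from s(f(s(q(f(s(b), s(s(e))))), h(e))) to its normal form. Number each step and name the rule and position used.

s(b)

1. s(f(s(q(f(s(b), s(s(e))))), h(e)))  →  s(f(s(q(b)), h(e)))   [R1 at 1.1.1.1]
2. s(f(s(q(b)), h(e)))  →  s(f(s(b), h(e)))   [R5 at 1.1.1]
3. s(f(s(b), h(e)))  →  s(f(s(b), s(s(e))))   [R2 at 1.2]
4. s(f(s(b), s(s(e))))  →  s(b)   [R1 at 1]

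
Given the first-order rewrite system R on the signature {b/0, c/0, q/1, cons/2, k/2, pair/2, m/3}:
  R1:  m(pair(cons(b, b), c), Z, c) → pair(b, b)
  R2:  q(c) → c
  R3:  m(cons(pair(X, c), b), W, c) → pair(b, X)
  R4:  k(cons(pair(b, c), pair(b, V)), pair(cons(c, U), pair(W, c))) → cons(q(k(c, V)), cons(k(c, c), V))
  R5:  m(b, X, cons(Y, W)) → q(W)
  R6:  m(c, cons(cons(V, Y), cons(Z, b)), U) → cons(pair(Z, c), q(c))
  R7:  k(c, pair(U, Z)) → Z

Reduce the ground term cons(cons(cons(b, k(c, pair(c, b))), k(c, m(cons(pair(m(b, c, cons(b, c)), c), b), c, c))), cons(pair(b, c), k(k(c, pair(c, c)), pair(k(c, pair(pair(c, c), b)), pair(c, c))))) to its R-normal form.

1. cons(cons(cons(b, k(c, pair(c, b))), k(c, m(cons(pair(m(b, c, cons(b, c)), c), b), c, c))), cons(pair(b, c), k(k(c, pair(c, c)), pair(k(c, pair(pair(c, c), b)), pair(c, c)))))  →  cons(cons(cons(b, b), k(c, m(cons(pair(m(b, c, cons(b, c)), c), b), c, c))), cons(pair(b, c), k(k(c, pair(c, c)), pair(k(c, pair(pair(c, c), b)), pair(c, c)))))   [R7 at 1.1.2]
2. cons(cons(cons(b, b), k(c, m(cons(pair(m(b, c, cons(b, c)), c), b), c, c))), cons(pair(b, c), k(k(c, pair(c, c)), pair(k(c, pair(pair(c, c), b)), pair(c, c)))))  →  cons(cons(cons(b, b), k(c, pair(b, m(b, c, cons(b, c))))), cons(pair(b, c), k(k(c, pair(c, c)), pair(k(c, pair(pair(c, c), b)), pair(c, c)))))   [R3 at 1.2.2]
3. cons(cons(cons(b, b), k(c, pair(b, m(b, c, cons(b, c))))), cons(pair(b, c), k(k(c, pair(c, c)), pair(k(c, pair(pair(c, c), b)), pair(c, c)))))  →  cons(cons(cons(b, b), m(b, c, cons(b, c))), cons(pair(b, c), k(k(c, pair(c, c)), pair(k(c, pair(pair(c, c), b)), pair(c, c)))))   [R7 at 1.2]
4. cons(cons(cons(b, b), m(b, c, cons(b, c))), cons(pair(b, c), k(k(c, pair(c, c)), pair(k(c, pair(pair(c, c), b)), pair(c, c)))))  →  cons(cons(cons(b, b), q(c)), cons(pair(b, c), k(k(c, pair(c, c)), pair(k(c, pair(pair(c, c), b)), pair(c, c)))))   [R5 at 1.2]
5. cons(cons(cons(b, b), q(c)), cons(pair(b, c), k(k(c, pair(c, c)), pair(k(c, pair(pair(c, c), b)), pair(c, c)))))  →  cons(cons(cons(b, b), c), cons(pair(b, c), k(k(c, pair(c, c)), pair(k(c, pair(pair(c, c), b)), pair(c, c)))))   [R2 at 1.2]
6. cons(cons(cons(b, b), c), cons(pair(b, c), k(k(c, pair(c, c)), pair(k(c, pair(pair(c, c), b)), pair(c, c)))))  →  cons(cons(cons(b, b), c), cons(pair(b, c), k(c, pair(k(c, pair(pair(c, c), b)), pair(c, c)))))   [R7 at 2.2.1]
7. cons(cons(cons(b, b), c), cons(pair(b, c), k(c, pair(k(c, pair(pair(c, c), b)), pair(c, c)))))  →  cons(cons(cons(b, b), c), cons(pair(b, c), pair(c, c)))   [R7 at 2.2]

cons(cons(cons(b, b), c), cons(pair(b, c), pair(c, c)))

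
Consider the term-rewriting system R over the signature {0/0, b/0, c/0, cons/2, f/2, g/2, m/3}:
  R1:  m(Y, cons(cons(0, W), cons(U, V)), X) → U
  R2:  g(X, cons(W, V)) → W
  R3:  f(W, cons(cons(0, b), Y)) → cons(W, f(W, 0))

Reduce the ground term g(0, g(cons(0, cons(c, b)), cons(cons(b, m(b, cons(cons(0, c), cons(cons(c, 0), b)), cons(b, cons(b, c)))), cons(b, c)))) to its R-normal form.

1. g(0, g(cons(0, cons(c, b)), cons(cons(b, m(b, cons(cons(0, c), cons(cons(c, 0), b)), cons(b, cons(b, c)))), cons(b, c))))  →  g(0, cons(b, m(b, cons(cons(0, c), cons(cons(c, 0), b)), cons(b, cons(b, c)))))   [R2 at 2]
2. g(0, cons(b, m(b, cons(cons(0, c), cons(cons(c, 0), b)), cons(b, cons(b, c)))))  →  b   [R2 at ε]

b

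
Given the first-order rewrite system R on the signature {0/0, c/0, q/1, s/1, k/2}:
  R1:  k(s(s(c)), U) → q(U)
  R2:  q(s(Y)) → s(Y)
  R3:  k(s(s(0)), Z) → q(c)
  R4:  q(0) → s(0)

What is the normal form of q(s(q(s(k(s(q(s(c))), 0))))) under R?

s(s(s(0)))

1. q(s(q(s(k(s(q(s(c))), 0)))))  →  s(q(s(k(s(q(s(c))), 0))))   [R2 at ε]
2. s(q(s(k(s(q(s(c))), 0))))  →  s(s(k(s(q(s(c))), 0)))   [R2 at 1]
3. s(s(k(s(q(s(c))), 0)))  →  s(s(k(s(s(c)), 0)))   [R2 at 1.1.1.1]
4. s(s(k(s(s(c)), 0)))  →  s(s(q(0)))   [R1 at 1.1]
5. s(s(q(0)))  →  s(s(s(0)))   [R4 at 1.1]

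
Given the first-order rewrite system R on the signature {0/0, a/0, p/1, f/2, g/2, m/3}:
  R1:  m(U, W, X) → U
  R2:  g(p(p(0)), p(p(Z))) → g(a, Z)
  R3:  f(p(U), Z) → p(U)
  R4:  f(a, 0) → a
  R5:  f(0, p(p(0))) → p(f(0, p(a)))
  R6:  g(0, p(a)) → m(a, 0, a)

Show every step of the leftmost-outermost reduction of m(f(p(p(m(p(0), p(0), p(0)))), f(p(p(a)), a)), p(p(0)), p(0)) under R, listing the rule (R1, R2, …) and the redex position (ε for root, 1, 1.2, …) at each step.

1. m(f(p(p(m(p(0), p(0), p(0)))), f(p(p(a)), a)), p(p(0)), p(0))  →  f(p(p(m(p(0), p(0), p(0)))), f(p(p(a)), a))   [R1 at ε]
2. f(p(p(m(p(0), p(0), p(0)))), f(p(p(a)), a))  →  p(p(m(p(0), p(0), p(0))))   [R3 at ε]
3. p(p(m(p(0), p(0), p(0))))  →  p(p(p(0)))   [R1 at 1.1]

p(p(p(0)))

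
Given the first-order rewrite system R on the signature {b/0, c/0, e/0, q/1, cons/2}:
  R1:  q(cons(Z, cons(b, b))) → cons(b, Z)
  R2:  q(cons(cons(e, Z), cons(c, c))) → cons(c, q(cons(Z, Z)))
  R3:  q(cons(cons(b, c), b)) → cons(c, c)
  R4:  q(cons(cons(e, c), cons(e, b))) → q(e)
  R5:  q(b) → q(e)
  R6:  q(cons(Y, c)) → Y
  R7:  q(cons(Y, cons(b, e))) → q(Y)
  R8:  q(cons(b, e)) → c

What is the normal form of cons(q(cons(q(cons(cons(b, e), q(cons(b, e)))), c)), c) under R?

cons(cons(b, e), c)

1. cons(q(cons(q(cons(cons(b, e), q(cons(b, e)))), c)), c)  →  cons(q(cons(cons(b, e), q(cons(b, e)))), c)   [R6 at 1]
2. cons(q(cons(cons(b, e), q(cons(b, e)))), c)  →  cons(q(cons(cons(b, e), c)), c)   [R8 at 1.1.2]
3. cons(q(cons(cons(b, e), c)), c)  →  cons(cons(b, e), c)   [R6 at 1]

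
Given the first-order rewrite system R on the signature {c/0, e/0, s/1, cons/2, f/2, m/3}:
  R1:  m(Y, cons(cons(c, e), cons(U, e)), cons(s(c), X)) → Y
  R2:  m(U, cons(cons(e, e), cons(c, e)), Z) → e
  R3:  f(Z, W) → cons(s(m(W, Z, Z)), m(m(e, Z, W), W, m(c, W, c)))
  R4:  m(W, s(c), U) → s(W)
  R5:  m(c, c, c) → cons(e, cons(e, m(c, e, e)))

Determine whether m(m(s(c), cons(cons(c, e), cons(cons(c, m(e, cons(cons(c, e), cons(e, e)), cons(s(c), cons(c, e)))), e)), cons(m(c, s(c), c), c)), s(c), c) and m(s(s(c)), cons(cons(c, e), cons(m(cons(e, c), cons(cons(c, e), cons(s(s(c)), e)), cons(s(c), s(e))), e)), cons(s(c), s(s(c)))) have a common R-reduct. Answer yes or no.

yes — NF(t₁) = s(s(c)), NF(t₂) = s(s(c))

Reduce t₁ = m(m(s(c), cons(cons(c, e), cons(cons(c, m(e, cons(cons(c, e), cons(e, e)), cons(s(c), cons(c, e)))), e)), cons(m(c, s(c), c), c)), s(c), c):
1. m(m(s(c), cons(cons(c, e), cons(cons(c, m(e, cons(cons(c, e), cons(e, e)), cons(s(c), cons(c, e)))), e)), cons(m(c, s(c), c), c)), s(c), c)  →  s(m(s(c), cons(cons(c, e), cons(cons(c, m(e, cons(cons(c, e), cons(e, e)), cons(s(c), cons(c, e)))), e)), cons(m(c, s(c), c), c)))   [R4 at ε]
2. s(m(s(c), cons(cons(c, e), cons(cons(c, m(e, cons(cons(c, e), cons(e, e)), cons(s(c), cons(c, e)))), e)), cons(m(c, s(c), c), c)))  →  s(m(s(c), cons(cons(c, e), cons(cons(c, e), e)), cons(m(c, s(c), c), c)))   [R1 at 1.2.2.1.2]
3. s(m(s(c), cons(cons(c, e), cons(cons(c, e), e)), cons(m(c, s(c), c), c)))  →  s(m(s(c), cons(cons(c, e), cons(cons(c, e), e)), cons(s(c), c)))   [R4 at 1.3.1]
4. s(m(s(c), cons(cons(c, e), cons(cons(c, e), e)), cons(s(c), c)))  →  s(s(c))   [R1 at 1]

Reduce t₂ = m(s(s(c)), cons(cons(c, e), cons(m(cons(e, c), cons(cons(c, e), cons(s(s(c)), e)), cons(s(c), s(e))), e)), cons(s(c), s(s(c)))):
1. m(s(s(c)), cons(cons(c, e), cons(m(cons(e, c), cons(cons(c, e), cons(s(s(c)), e)), cons(s(c), s(e))), e)), cons(s(c), s(s(c))))  →  s(s(c))   [R1 at ε]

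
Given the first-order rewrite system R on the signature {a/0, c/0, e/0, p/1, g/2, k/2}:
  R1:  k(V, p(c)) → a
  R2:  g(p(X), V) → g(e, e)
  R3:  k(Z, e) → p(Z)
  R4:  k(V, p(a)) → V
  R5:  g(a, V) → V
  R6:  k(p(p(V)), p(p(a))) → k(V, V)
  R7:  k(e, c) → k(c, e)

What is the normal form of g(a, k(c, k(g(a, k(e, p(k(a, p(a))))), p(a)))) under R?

1. g(a, k(c, k(g(a, k(e, p(k(a, p(a))))), p(a))))  →  k(c, k(g(a, k(e, p(k(a, p(a))))), p(a)))   [R5 at ε]
2. k(c, k(g(a, k(e, p(k(a, p(a))))), p(a)))  →  k(c, g(a, k(e, p(k(a, p(a))))))   [R4 at 2]
3. k(c, g(a, k(e, p(k(a, p(a))))))  →  k(c, k(e, p(k(a, p(a)))))   [R5 at 2]
4. k(c, k(e, p(k(a, p(a)))))  →  k(c, k(e, p(a)))   [R4 at 2.2.1]
5. k(c, k(e, p(a)))  →  k(c, e)   [R4 at 2]
6. k(c, e)  →  p(c)   [R3 at ε]

p(c)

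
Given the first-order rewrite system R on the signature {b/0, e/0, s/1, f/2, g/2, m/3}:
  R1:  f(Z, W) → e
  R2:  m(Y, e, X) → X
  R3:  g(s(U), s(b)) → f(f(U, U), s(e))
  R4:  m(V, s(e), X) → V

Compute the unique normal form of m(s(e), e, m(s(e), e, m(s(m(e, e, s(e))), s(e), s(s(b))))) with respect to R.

s(s(e))

1. m(s(e), e, m(s(e), e, m(s(m(e, e, s(e))), s(e), s(s(b)))))  →  m(s(e), e, m(s(m(e, e, s(e))), s(e), s(s(b))))   [R2 at ε]
2. m(s(e), e, m(s(m(e, e, s(e))), s(e), s(s(b))))  →  m(s(m(e, e, s(e))), s(e), s(s(b)))   [R2 at ε]
3. m(s(m(e, e, s(e))), s(e), s(s(b)))  →  s(m(e, e, s(e)))   [R4 at ε]
4. s(m(e, e, s(e)))  →  s(s(e))   [R2 at 1]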